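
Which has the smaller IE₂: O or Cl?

IE_2 is the cost of taking one more electron from the +1 cation: O⁺ still has 5 valence electrons; Cl⁺ still has 6 valence electrons.
All are still removing valence electrons, so compare the +1 ions as you would atoms: IE_2 generally rises across a period (higher Z_eff) and falls down a group (larger shell), subject to the usual subshell exceptions.
Valence configurations: O⁺ [He]2s²2p³, Cl⁺ [Ne]3s²3p⁴.
Approximate IE_2 values (kJ/mol): O 3388, Cl 2298.
Hence IE_2: Cl < O.

Cl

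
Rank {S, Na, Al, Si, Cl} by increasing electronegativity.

Na < Al < Si < S < Cl

Na is in period 3, group 1; Al is in period 3, group 13; Si is in period 3, group 14; S is in period 3, group 16; Cl is in period 3, group 17.
Electronegativity increases across a period and decreases down a group, tracking effective nuclear charge and atomic size.
All lie in period 3, so electronegativity increases left to right.
So from lowest to highest: Na < Al < Si < S < Cl.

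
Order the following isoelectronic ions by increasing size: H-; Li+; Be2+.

Be2+ < Li+ < H-

All of these have 2 electrons, so size is governed by nuclear charge alone: the more protons, the stronger the pull on the same electron cloud, and the smaller the ion.
Nuclear charges: Be2+ (Z=4), Li+ (Z=3), H- (Z=1).
Smallest to largest: Be2+ < Li+ < H-.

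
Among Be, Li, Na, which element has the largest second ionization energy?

Li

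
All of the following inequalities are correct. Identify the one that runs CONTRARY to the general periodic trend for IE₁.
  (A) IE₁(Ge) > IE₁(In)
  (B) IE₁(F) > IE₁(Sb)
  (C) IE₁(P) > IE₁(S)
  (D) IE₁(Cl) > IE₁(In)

The general trend: IE₁ increases across a period and decreases down a group.
(A) Ge (period 4, group 14) vs In (period 5, group 13): the stated order agrees with the simple trend.
(B) F (period 2, group 17) vs Sb (period 5, group 15): the stated order agrees with the simple trend.
(C) P (period 3, group 15) vs S (period 3, group 16): the stated order contradicts the simple trend.
(D) Cl (period 3, group 17) vs In (period 5, group 13): the stated order agrees with the simple trend.
The exception is (C): S (3p⁴) ionizes more easily than half-filled P (3p³) because the paired 3p electron in S is pushed out by e⁻–e⁻ repulsion.

(C)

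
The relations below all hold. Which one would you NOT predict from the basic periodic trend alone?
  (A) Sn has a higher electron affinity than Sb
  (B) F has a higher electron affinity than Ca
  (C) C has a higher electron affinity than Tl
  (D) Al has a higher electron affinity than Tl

(A)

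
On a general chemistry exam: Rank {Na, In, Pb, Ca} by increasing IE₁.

Na < In < Ca < Pb

Na is in period 3, group 1; Ca is in period 4, group 2; In is in period 5, group 13; Pb is in period 6, group 14.
Removing the outermost electron gets harder across a period and easier down a group.
These sit on a diagonal, where the across-period and down-group effects partly cancel.
In > Na: the two effects oppose for this pair; the across-period effect wins (558 vs 496 kJ/mol).
Ca > In: the two effects oppose for this pair; the down-group effect wins (590 vs 558 kJ/mol).
Pb > Ca: period and group pull opposite ways; the across-period shift dominates (716 vs 590 kJ/mol).
For reference (kJ/mol): Na 496, Ca 590, In 558, Pb 716.
So from lowest to highest: Na < In < Ca < Pb.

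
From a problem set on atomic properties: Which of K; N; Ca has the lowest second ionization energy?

The second ionization energy removes an electron from the +1 ion. For each element: K⁺ is the bare [Ar] core; N⁺ still has 4 valence electrons; Ca⁺ still has 1 valence electron.
Core electrons are held far more tightly than valence electrons, so K tops the IE_2 order.
Valence configurations: N⁺ [He]2s²2p², Ca⁺ [Ar]4s¹.
Tabulated IE_2 (kJ/mol): K 3052, N 2856, Ca 1145.
Overall IE_2 order: Ca < N < K.

Ca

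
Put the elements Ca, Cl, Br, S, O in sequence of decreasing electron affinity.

Cl > Br > S > O > Ca

Atoms with high Z_eff and room in the valence shell (especially the halogens) have the most exothermic electron affinities.
Neither a single period nor a single group — weigh both effects.
O > Ca: relative to Ca, both the across-period and down-group shifts push O's electron affinity up.
S > O: this pair runs against the simple trend — see the exception note.
Br > S: period and group pull opposite ways; the across-period shift dominates (325 vs 200 kJ/mol).
Cl > Br: Cl sits above Br in group 17, so the down-group effect alone puts Cl higher.
Note the exception: S has a higher electron affinity than O, contrary to the simple trend — the compact 2p subshell of O repels the added electron more than S's larger 3p does.
For reference (kJ/mol): O 141, S 200, Cl 349, Ca 2, Br 325.
So from highest to lowest: Cl > Br > S > O > Ca.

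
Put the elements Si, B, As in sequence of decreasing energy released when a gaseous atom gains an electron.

Si, As, B

Adding an electron releases more energy for atoms nearer the top right (short of the noble gases).
A diagonal step moves right (one effect) and down (the opposite effect) at once.
As > B: the two effects oppose for this pair; the across-period effect wins (78 vs 27 kJ/mol).
Si > As: the two effects oppose for this pair; the down-group effect wins (134 vs 78 kJ/mol).
Tabulated electron affinity (kJ/mol): B 27, Si 134, As 78.
So from highest to lowest: Si > As > B.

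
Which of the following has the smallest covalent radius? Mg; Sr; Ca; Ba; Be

Be

Be is in period 2, group 2; Mg is in period 3, group 2; Ca is in period 4, group 2; Sr is in period 5, group 2; Ba is in period 6, group 2.
Atomic radius shrinks across a period as nuclear charge pulls the same shell inward, and grows down a group as new shells are added.
All are in group 2, so atomic radius increases down the group.
The smallest covalent radius among these belongs to Be.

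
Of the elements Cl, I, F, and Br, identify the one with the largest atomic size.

Across a period the added protons contract the valence shell; down a group each new principal shell makes the atom larger.
All are in group 17, so atomic radius increases down the group.
The largest atomic size among these belongs to I.

I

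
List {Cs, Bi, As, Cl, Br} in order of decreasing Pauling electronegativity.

Cl is in period 3, group 17; As is in period 4, group 15; Br is in period 4, group 17; Cs is in period 6, group 1; Bi is in period 6, group 15.
Atoms toward the upper right of the periodic table pull bonding electrons most strongly.
These span different periods and groups, so the two trends combine.
Bi > Cs: Bi lies to the right of Cs in period 6, so the across-period effect alone puts Bi higher.
As > Bi: As sits above Bi in group 15, so the down-group effect alone puts As higher.
Br > As: Br lies to the right of As in period 4, so the across-period effect alone puts Br higher.
Cl > Br: Cl sits above Br in group 17, so the down-group effect alone puts Cl higher.
Approximate values (Pauling): Cl 3.16, As 2.18, Br 2.96, Cs 0.79, Bi 2.02.
So from highest to lowest: Cl > Br > As > Bi > Cs.

Cl > Br > As > Bi > Cs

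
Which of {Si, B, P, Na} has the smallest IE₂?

The second ionization energy removes an electron from the +1 ion. For each element: Si⁺ still has 3 valence electrons; B⁺ still has 2 valence electrons; P⁺ still has 4 valence electrons; Na⁺ is the bare [Ne] core.
Pulling an electron out of a noble-gas core costs far more than removing a remaining valence electron, so Na sits at the high end of IE_2.
Valence configurations: Si⁺ [Ne]3s²3p¹, B⁺ [He]2s², P⁺ [Ne]3s²3p².
The numbers (kJ/mol): Si 1577, B 2427, P 1907, Na 4562.
Putting it together, IE_2: Si < P < B < Na.

Si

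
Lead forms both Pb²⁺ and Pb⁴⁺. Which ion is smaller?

Pb⁴⁺

Both ions have Z = 82 protons, but Pb⁴⁺ has lost more electrons, so its remaining electrons feel a larger effective nuclear charge per electron and are pulled in more tightly.
Higher positive charge → smaller ion, so Pb²⁺ > Pb⁴⁺.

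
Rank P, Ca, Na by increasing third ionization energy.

IE_3 is the cost of taking one more electron from the +2 cation: P²⁺ still has 3 valence electrons; Ca²⁺ is the bare [Ar] core; Na²⁺ is already 1 electron into the core.
Breaking into a closed-shell core is much more expensive than removing a leftover valence electron — Ca and Na have the largest IE_3 here.
The numbers (kJ/mol): P 2914, Ca 4912, Na 6910.
Overall IE_3 order: P < Ca < Na.

P, Ca, Na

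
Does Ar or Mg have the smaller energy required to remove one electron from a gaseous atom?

Mg is in period 3, group 2; Ar is in period 3, group 18.
Removing the outermost electron gets harder across a period and easier down a group.
All lie in period 3, so first ionization energy increases left to right.
So Mg has the smaller energy required to remove one electron from a gaseous atom (Mg < Ar).

Mg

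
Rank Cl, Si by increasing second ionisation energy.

Si, Cl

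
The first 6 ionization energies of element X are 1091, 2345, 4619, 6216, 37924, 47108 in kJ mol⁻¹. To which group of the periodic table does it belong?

Group 14

Look for the largest jump between consecutive ionization energies: IE5/IE4 ≈ 6.1, far larger than any earlier ratio.
That jump marks the point where a core electron is being removed. So the atom has 4 valence electrons.
A main-group element with 4 valence electrons is in group 14.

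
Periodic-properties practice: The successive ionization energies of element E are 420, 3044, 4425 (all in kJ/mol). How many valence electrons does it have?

Look for the largest jump between consecutive ionization energies: IE2/IE1 ≈ 7.2, far larger than any earlier ratio.
That jump marks the point where a core electron is being removed. So the atom has 1 valence electron.

1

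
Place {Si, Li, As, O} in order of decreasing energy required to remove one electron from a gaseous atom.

Li is in period 2, group 1; O is in period 2, group 16; Si is in period 3, group 14; As is in period 4, group 15.
Across a period the outer electron is held more tightly (higher IE₁); down a group it sits in a higher shell, more shielded, and comes off more easily.
These span different periods and groups, so the two trends combine.
Si > Li: period and group pull opposite ways; the across-period shift dominates (786 vs 520 kJ/mol).
As > Si: the two effects oppose for this pair; the across-period effect wins (947 vs 786 kJ/mol).
O > As: both effects reinforce here, so O is clearly the higher of the two.
Tabulated first ionization energy (kJ/mol): Li 520, O 1314, Si 786, As 947.
So from highest to lowest: O > As > Si > Li.

O > As > Si > Li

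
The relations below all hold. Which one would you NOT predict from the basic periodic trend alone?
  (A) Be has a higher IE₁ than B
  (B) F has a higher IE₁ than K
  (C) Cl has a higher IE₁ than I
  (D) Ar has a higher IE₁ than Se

The general trend: IE₁ increases across a period and decreases down a group.
(A) Be (period 2, group 2) vs B (period 2, group 13): the stated order contradicts the simple trend.
(B) F (period 2, group 17) vs K (period 4, group 1): the stated order agrees with the simple trend.
(C) Cl (period 3, group 17) vs I (period 5, group 17): the stated order agrees with the simple trend.
(D) Ar (period 3, group 18) vs Se (period 4, group 16): the stated order agrees with the simple trend.
The exception is (A): removing B's lone 2p electron is easier than breaking Be's filled 2s².

(A)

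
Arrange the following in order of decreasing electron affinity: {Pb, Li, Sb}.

Sb > Li > Pb

Li is in period 2, group 1; Sb is in period 5, group 15; Pb is in period 6, group 14.
Electron affinity generally becomes more exothermic across a period toward the halogens and less exothermic down a group.
These span different periods and groups, so the two trends combine.
Li > Pb: period and group pull opposite ways; the down-group shift dominates (60 vs 35 kJ/mol).
Sb > Li: period and group pull opposite ways; the across-period shift dominates (103 vs 60 kJ/mol).
Approximate values (kJ/mol): Li 60, Sb 103, Pb 35.
So from highest to lowest: Sb > Li > Pb.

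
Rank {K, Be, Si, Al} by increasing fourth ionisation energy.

Si, K, Al, Be

IE_4 is the cost of taking one more electron from the +3 cation: K³⁺ is already 2 electrons into the core; Be³⁺ is already 1 electron into the core; Si³⁺ still has 1 valence electron; Al³⁺ is the bare [Ne] core.
Breaking into a closed-shell core is much more expensive than removing a leftover valence electron — K, Al and Be have the largest IE_4 here.
Approximate IE_4 values (kJ/mol): K 5877, Be 21007, Si 4356, Al 11577.
So the fourth ionization energies run Si < K < Al < Be.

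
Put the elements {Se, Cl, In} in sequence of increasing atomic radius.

Cl < Se < In

Radius decreases left→right (rising Z_eff, same n) and increases top→bottom (higher n).
Neither a single period nor a single group — weigh both effects.
Se > Cl: both effects reinforce here, so Se is clearly the larger of the two.
In > Se: both effects reinforce here, so In is clearly the larger of the two.
Approximate values (pm): Cl 99, Se 116, In 142.
So from smallest to largest: Cl < Se < In.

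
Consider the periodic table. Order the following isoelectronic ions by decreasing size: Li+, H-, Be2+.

H- > Li+ > Be2+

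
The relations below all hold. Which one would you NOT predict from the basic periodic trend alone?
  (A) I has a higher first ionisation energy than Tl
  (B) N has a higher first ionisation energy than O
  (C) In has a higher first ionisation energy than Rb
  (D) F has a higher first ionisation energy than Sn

The general trend: first ionisation energy increases across a period and decreases down a group.
(A) I (period 5, group 17) vs Tl (period 6, group 13): the stated order agrees with the simple trend.
(B) N (period 2, group 15) vs O (period 2, group 16): the stated order contradicts the simple trend.
(C) In (period 5, group 13) vs Rb (period 5, group 1): the stated order agrees with the simple trend.
(D) F (period 2, group 17) vs Sn (period 5, group 14): the stated order agrees with the simple trend.
The exception is (B): pairing an electron in O's 2p⁴ costs repulsion energy, so O ionizes more easily than half-filled N (2p³).

(B)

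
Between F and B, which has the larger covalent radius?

B

Atomic radius shrinks across a period as nuclear charge pulls the same shell inward, and grows down a group as new shells are added.
All lie in period 2, so atomic radius increases right to left.
So B has the larger covalent radius (B > F).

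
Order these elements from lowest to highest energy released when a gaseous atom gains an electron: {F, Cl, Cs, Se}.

Cs < Se < F < Cl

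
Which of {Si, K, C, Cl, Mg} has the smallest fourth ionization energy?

Si

The fourth ionization energy removes an electron from the +3 ion. For each element: Si³⁺ still has 1 valence electron; K³⁺ is already 2 electrons into the core; C³⁺ still has 1 valence electron; Cl³⁺ still has 4 valence electrons; Mg³⁺ is already 1 electron into the core.
Usually core removal costs more than valence removal, but here the competition is close: a tightly held n=2 valence electron can cost more to remove than an n=3 core electron, so the actual values have to decide it.
Valence configurations: Si³⁺ [Ne]3s¹, C³⁺ [He]2s¹, Cl³⁺ [Ne]3s²3p².
Approximate IE_4 values (kJ/mol): Si 4356, K 5877, C 6223, Cl 5159, Mg 10543.
Putting it together, IE_4: Si < Cl < K < C < Mg.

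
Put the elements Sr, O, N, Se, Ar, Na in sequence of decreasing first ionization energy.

Ar > N > O > Se > Sr > Na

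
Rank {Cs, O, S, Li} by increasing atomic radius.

Li is in period 2, group 1; O is in period 2, group 16; S is in period 3, group 16; Cs is in period 6, group 1.
Moving right in a period, electrons are added to the same shell under a stronger nuclear pull, so atoms get smaller; moving down, a new shell is opened and atoms get larger.
Neither a single period nor a single group — weigh both effects.
S > O: S sits below O in group 16, so the down-group effect alone puts S larger.
Li > S: period and group pull opposite ways; the across-period shift dominates (133 vs 103 pm).
Cs > Li: Cs sits below Li in group 1, so the down-group effect alone puts Cs larger.
Approximate values (pm): Li 133, O 63, S 103, Cs 232.
So from smallest to largest: O < S < Li < Cs.

O < S < Li < Cs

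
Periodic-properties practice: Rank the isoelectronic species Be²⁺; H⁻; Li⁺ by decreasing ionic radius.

All of these have 2 electrons, so size is governed by nuclear charge alone: the more protons, the stronger the pull on the same electron cloud, and the smaller the ion.
Nuclear charges: Be²⁺ (Z=4), Li⁺ (Z=3), H⁻ (Z=1).
Largest to smallest: H⁻ > Li⁺ > Be²⁺.

H⁻, Li⁺, Be²⁺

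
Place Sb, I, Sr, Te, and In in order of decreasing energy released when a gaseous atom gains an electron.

I, Te, Sb, In, Sr

Atoms with high Z_eff and room in the valence shell (especially the halogens) have the most exothermic electron affinities.
All lie in period 5, so electron affinity increases left to right.
So from highest to lowest: I > Te > Sb > In > Sr.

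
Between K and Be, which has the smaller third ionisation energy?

K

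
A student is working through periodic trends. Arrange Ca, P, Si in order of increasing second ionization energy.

Ca < Si < P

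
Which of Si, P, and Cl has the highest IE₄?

After 3 electrons have been removed, what remains? Si³⁺ still has 1 valence electron; P³⁺ still has 2 valence electrons; Cl³⁺ still has 4 valence electrons.
All are still removing valence electrons, so compare the +3 ions as you would atoms: IE_4 generally rises across a period (higher Z_eff) and falls down a group (larger shell), subject to the usual subshell exceptions.
Valence configurations: Si³⁺ [Ne]3s¹, P³⁺ [Ne]3s², Cl³⁺ [Ne]3s²3p².
Approximate IE_4 values (kJ/mol): Si 4356, P 4964, Cl 5159.
Overall IE_4 order: Si < P < Cl.

Cl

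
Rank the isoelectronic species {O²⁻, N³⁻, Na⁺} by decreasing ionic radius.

N³⁻, O²⁻, Na⁺

All of these have 10 electrons, so size is governed by nuclear charge alone: the more protons, the stronger the pull on the same electron cloud, and the smaller the ion.
Nuclear charges: Na⁺ (Z=11), O²⁻ (Z=8), N³⁻ (Z=7).
Largest to smallest: N³⁻ > O²⁻ > Na⁺.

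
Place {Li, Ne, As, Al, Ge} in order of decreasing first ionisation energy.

Across a period the outer electron is held more tightly (higher IE₁); down a group it sits in a higher shell, more shielded, and comes off more easily.
Neither a single period nor a single group — weigh both effects.
Al > Li: the two effects oppose for this pair; the across-period effect wins (578 vs 520 kJ/mol).
Ge > Al: the two effects oppose for this pair; the across-period effect wins (762 vs 578 kJ/mol).
As > Ge: As lies to the right of Ge in period 4, so the across-period effect alone puts As higher.
Ne > As: both effects reinforce here, so Ne is clearly the higher of the two.
Approximate values (kJ/mol): Li 520, Ne 2081, Al 578, Ge 762, As 947.
So from highest to lowest: Ne > As > Ge > Al > Li.

Ne > As > Ge > Al > Li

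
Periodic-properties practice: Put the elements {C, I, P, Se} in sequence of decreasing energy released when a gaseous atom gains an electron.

C is in period 2, group 14; P is in period 3, group 15; Se is in period 4, group 16; I is in period 5, group 17.
Adding an electron releases more energy for atoms nearer the top right (short of the noble gases).
A diagonal step moves right (one effect) and down (the opposite effect) at once.
C > P: the two effects oppose for this pair; the down-group effect wins (122 vs 72 kJ/mol).
Se > C: period and group pull opposite ways; the across-period shift dominates (195 vs 122 kJ/mol).
I > Se: the two effects oppose for this pair; the across-period effect wins (295 vs 195 kJ/mol).
Approximate values (kJ/mol): C 122, P 72, Se 195, I 295.
So from highest to lowest: I > Se > C > P.

I, Se, C, P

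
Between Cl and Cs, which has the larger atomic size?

Cs

Cl is in period 3, group 17; Cs is in period 6, group 1.
Atomic radius shrinks across a period as nuclear charge pulls the same shell inward, and grows down a group as new shells are added.
These span different periods and groups, so the two trends combine.
Cs > Cl: both effects reinforce here, so Cs is clearly the larger of the two.
Tabulated atomic radius (pm): Cl 99, Cs 232.
So Cs has the larger atomic size (Cs > Cl).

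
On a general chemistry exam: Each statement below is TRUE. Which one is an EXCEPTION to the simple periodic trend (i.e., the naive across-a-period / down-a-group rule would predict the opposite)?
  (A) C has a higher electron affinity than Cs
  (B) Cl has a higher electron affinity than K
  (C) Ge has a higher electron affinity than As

The general trend: electron affinity increases across a period and decreases down a group.
(A) C (period 2, group 14) vs Cs (period 6, group 1): the stated order agrees with the simple trend.
(B) Cl (period 3, group 17) vs K (period 4, group 1): the stated order agrees with the simple trend.
(C) Ge (period 4, group 14) vs As (period 4, group 15): the stated order contradicts the simple trend.
The exception is (C): adding an electron to As's half-filled 4p³ is unfavourable, so Ge (4p²) has the more exothermic EA.

(C)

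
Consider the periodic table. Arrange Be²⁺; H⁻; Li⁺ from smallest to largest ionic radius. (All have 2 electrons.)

Be²⁺ < Li⁺ < H⁻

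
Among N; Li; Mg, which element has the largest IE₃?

Li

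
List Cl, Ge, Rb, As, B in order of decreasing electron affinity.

Cl, Ge, As, Rb, B

B is in period 2, group 13; Cl is in period 3, group 17; Ge is in period 4, group 14; As is in period 4, group 15; Rb is in period 5, group 1.
EA tends to increase across a period and decrease down a group, though the pattern is less regular than for IE or radius.
Neither a single period nor a single group — weigh both effects.
Rb > B: this pair runs against the simple trend — see the exception note.
As > Rb: relative to Rb, both the across-period and down-group shifts push As's electron affinity up.
Ge > As: this pair runs against the simple trend — see the exception note.
Cl > Ge: relative to Ge, both the across-period and down-group shifts push Cl's electron affinity up.
Note the exception: Rb has a higher electron affinity than B, contrary to the simple trend — B's ns²np¹ configuration gives only a small electron affinity — the sparsely filled np subshell binds an added electron weakly.
Note the exception: Ge has a higher electron affinity than As, contrary to the simple trend — adding an electron to As's half-filled 4p³ is unfavourable, so Ge (4p²) has the more exothermic EA.
Approximate values (kJ/mol): B 27, Cl 349, Ge 119, As 78, Rb 47.
So from highest to lowest: Cl > Ge > As > Rb > B.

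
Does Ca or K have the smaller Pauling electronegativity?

K

K is in period 4, group 1; Ca is in period 4, group 2.
Atoms toward the upper right of the periodic table pull bonding electrons most strongly.
All lie in period 4, so electronegativity increases left to right.
So K has the smaller Pauling electronegativity (K < Ca).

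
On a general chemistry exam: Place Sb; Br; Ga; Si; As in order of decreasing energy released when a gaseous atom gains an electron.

Si is in period 3, group 14; Ga is in period 4, group 13; As is in period 4, group 15; Br is in period 4, group 17; Sb is in period 5, group 15.
Electron affinity generally becomes more exothermic across a period toward the halogens and less exothermic down a group.
Neither a single period nor a single group — weigh both effects.
As > Ga: As lies to the right of Ga in period 4, so the across-period effect alone puts As higher.
Sb > As: this pair runs against the simple trend — see the exception note.
Si > Sb: the two effects oppose for this pair; the down-group effect wins (134 vs 103 kJ/mol).
Br > Si: the two effects oppose for this pair; the across-period effect wins (325 vs 134 kJ/mol).
Note the exception: Sb has a higher electron affinity than As, contrary to the simple trend — both are half-filled np³, but the pairing/repulsion penalty for the added electron shrinks as the p orbitals become larger and more diffuse down the group, and for Sb that outweighs the weaker nuclear attraction.
Tabulated electron affinity (kJ/mol): Si 134, Ga 29, As 78, Br 325, Sb 103.
So from highest to lowest: Br > Si > Sb > As > Ga.

Br > Si > Sb > As > Ga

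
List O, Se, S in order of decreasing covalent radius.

Se, S, O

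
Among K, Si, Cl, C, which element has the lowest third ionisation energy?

The third ionization energy removes an electron from the +2 ion. For each element: K²⁺ is already 1 electron into the core; Si²⁺ still has 2 valence electrons; Cl²⁺ still has 5 valence electrons; C²⁺ still has 2 valence electrons.
Usually core removal costs more than valence removal, but here the competition is close: a tightly held n=2 valence electron can cost more to remove than an n=3 core electron, so the actual values have to decide it.
Valence configurations: Si²⁺ [Ne]3s², Cl²⁺ [Ne]3s²3p³, C²⁺ [He]2s².
Tabulated IE_3 (kJ/mol): K 4420, Si 3232, Cl 3822, C 4620.
Putting it together, IE_3: Si < Cl < K < C.

Si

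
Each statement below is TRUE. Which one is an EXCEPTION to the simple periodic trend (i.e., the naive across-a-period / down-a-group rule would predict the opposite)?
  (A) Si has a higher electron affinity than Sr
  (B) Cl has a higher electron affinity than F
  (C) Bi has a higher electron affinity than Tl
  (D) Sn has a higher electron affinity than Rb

(B)

The general trend: electron affinity increases across a period and decreases down a group.
(A) Si (period 3, group 14) vs Sr (period 5, group 2): the stated order agrees with the simple trend.
(B) Cl (period 3, group 17) vs F (period 2, group 17): the stated order contradicts the simple trend.
(C) Bi (period 6, group 15) vs Tl (period 6, group 13): the stated order agrees with the simple trend.
(D) Sn (period 5, group 14) vs Rb (period 5, group 1): the stated order agrees with the simple trend.
The exception is (B): F's small 2p subshell makes the incoming electron feel strong e⁻–e⁻ repulsion, so Cl actually releases more energy on gaining an electron.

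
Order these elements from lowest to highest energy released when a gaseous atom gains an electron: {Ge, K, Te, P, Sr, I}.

P is in period 3, group 15; K is in period 4, group 1; Ge is in period 4, group 14; Sr is in period 5, group 2; Te is in period 5, group 16; I is in period 5, group 17.
EA tends to increase across a period and decrease down a group, though the pattern is less regular than for IE or radius.
Neither a single period nor a single group — weigh both effects.
K > Sr: period and group pull opposite ways; the down-group shift dominates (48 vs 5 kJ/mol).
P > K: relative to K, both the across-period and down-group shifts push P's electron affinity up.
Ge > P: this pair runs against the simple trend — see the exception note.
Te > Ge: the two effects oppose for this pair; the across-period effect wins (190 vs 119 kJ/mol).
I > Te: I lies to the right of Te in period 5, so the across-period effect alone puts I higher.
Note the exception: Ge has a higher electron affinity than P, contrary to the simple trend — adding an electron to P's half-filled np³ subshell costs electron-pairing energy.
Approximate values (kJ/mol): P 72, K 48, Ge 119, Sr 5, Te 190, I 295.
So from lowest to highest: Sr < K < P < Ge < Te < I.

Sr < K < P < Ge < Te < I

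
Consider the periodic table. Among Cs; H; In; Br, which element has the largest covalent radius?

H is in period 1, group 1; Br is in period 4, group 17; In is in period 5, group 13; Cs is in period 6, group 1.
Across a period the added protons contract the valence shell; down a group each new principal shell makes the atom larger.
These span different periods and groups, so the two trends combine.
Br > H: the two effects oppose for this pair; the down-group effect wins (114 vs 32 pm).
In > Br: both effects reinforce here, so In is clearly the larger of the two.
Cs > In: relative to In, both the across-period and down-group shifts push Cs's atomic radius up.
Approximate values (pm): H 32, Br 114, In 142, Cs 232.
The largest covalent radius among these belongs to Cs.

Cs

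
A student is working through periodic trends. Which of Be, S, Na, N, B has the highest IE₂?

Na

IE_2 is the cost of taking one more electron from the +1 cation: Be⁺ still has 1 valence electron; S⁺ still has 5 valence electrons; Na⁺ is the bare [Ne] core; N⁺ still has 4 valence electrons; B⁺ still has 2 valence electrons.
Core electrons are held far more tightly than valence electrons, so Na tops the IE_2 order.
Valence configurations: Be⁺ [He]2s¹, S⁺ [Ne]3s²3p³, N⁺ [He]2s²2p², B⁺ [He]2s².
The numbers (kJ/mol): Be 1757, S 2252, Na 4562, N 2856, B 2427.
Putting it together, IE_2: Be < S < B < N < Na.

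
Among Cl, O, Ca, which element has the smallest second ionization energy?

Ca

The second ionization energy removes an electron from the +1 ion. For each element: Cl⁺ still has 6 valence electrons; O⁺ still has 5 valence electrons; Ca⁺ still has 1 valence electron.
All are still removing valence electrons, so compare the +1 ions as you would atoms: IE_2 generally rises across a period (higher Z_eff) and falls down a group (larger shell), subject to the usual subshell exceptions.
Valence configurations: Cl⁺ [Ne]3s²3p⁴, O⁺ [He]2s²2p³, Ca⁺ [Ar]4s¹.
Tabulated IE_2 (kJ/mol): Cl 2298, O 3388, Ca 1145.
Hence IE_2: Ca < Cl < O.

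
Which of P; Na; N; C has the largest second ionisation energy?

Consider each +1 ion: P⁺ still has 4 valence electrons; Na⁺ is the bare [Ne] core; N⁺ still has 4 valence electrons; C⁺ still has 3 valence electrons.
Breaking into a closed-shell core is much more expensive than removing a leftover valence electron — Na has the largest IE_2 here.
Valence configurations: P⁺ [Ne]3s²3p², N⁺ [He]2s²2p², C⁺ [He]2s²2p¹.
Tabulated IE_2 (kJ/mol): P 1907, Na 4562, N 2856, C 2353.
Putting it together, IE_2: P < C < N < Na.

Na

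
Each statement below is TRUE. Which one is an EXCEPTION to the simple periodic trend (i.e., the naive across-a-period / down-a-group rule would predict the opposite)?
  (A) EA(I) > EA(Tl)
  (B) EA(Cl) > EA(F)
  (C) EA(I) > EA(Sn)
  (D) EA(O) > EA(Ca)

The general trend: electron affinity increases across a period and decreases down a group.
(A) I (period 5, group 17) vs Tl (period 6, group 13): the stated order agrees with the simple trend.
(B) Cl (period 3, group 17) vs F (period 2, group 17): the stated order contradicts the simple trend.
(C) I (period 5, group 17) vs Sn (period 5, group 14): the stated order agrees with the simple trend.
(D) O (period 2, group 16) vs Ca (period 4, group 2): the stated order agrees with the simple trend.
The exception is (B): F's small 2p subshell makes the incoming electron feel strong e⁻–e⁻ repulsion, so Cl actually releases more energy on gaining an electron.

(B)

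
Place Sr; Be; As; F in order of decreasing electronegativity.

F, As, Be, Sr

Be is in period 2, group 2; F is in period 2, group 17; As is in period 4, group 15; Sr is in period 5, group 2.
Smaller atoms with higher effective nuclear charge are more electronegative.
Here both period and group differ, so the two effects have to be weighed against each other.
Be > Sr: they share group 2; the group trend gives Be the larger value.
As > Be: the two effects oppose for this pair; the across-period effect wins (2.18 vs 1.57).
F > As: both effects reinforce here, so F is clearly the higher of the two.
For reference (Pauling): Be 1.57, F 3.98, As 2.18, Sr 0.95.
So from highest to lowest: F > As > Be > Sr.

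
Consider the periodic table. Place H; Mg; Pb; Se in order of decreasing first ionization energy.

H > Se > Mg > Pb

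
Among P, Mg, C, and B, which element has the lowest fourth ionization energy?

P

The fourth ionization energy removes an electron from the +3 ion. For each element: P³⁺ still has 2 valence electrons; Mg³⁺ is already 1 electron into the core; C³⁺ still has 1 valence electron; B³⁺ is the bare [He] core.
Core electrons are held far more tightly than valence electrons, so Mg and B top the IE_4 order.
Valence configurations: P³⁺ [Ne]3s², C³⁺ [He]2s¹.
Approximate IE_4 values (kJ/mol): P 4964, Mg 10543, C 6223, B 25026.
Overall IE_4 order: P < C < Mg < B.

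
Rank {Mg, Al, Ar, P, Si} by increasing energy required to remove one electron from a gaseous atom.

Mg is in period 3, group 2; Al is in period 3, group 13; Si is in period 3, group 14; P is in period 3, group 15; Ar is in period 3, group 18.
Removing the outermost electron gets harder across a period and easier down a group.
All lie in period 3; the across-period trend (first ionization energy increases left to right) applies, with the exception below.
Note the exception: Mg has a higher first ionization energy than Al, contrary to the simple trend — Al's single 3p electron is easier to remove than one from Mg's filled 3s².
Tabulated first ionization energy (kJ/mol): Mg 738, Al 578, Si 786, P 1012, Ar 1521.
So from lowest to highest: Al < Mg < Si < P < Ar.

Al < Mg < Si < P < Ar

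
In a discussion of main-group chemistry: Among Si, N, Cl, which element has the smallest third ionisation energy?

Si

The third ionization energy removes an electron from the +2 ion. For each element: Si²⁺ still has 2 valence electrons; N²⁺ still has 3 valence electrons; Cl²⁺ still has 5 valence electrons.
All are still removing valence electrons, so compare the +2 ions as you would atoms: IE_3 generally rises across a period (higher Z_eff) and falls down a group (larger shell), subject to the usual subshell exceptions.
Valence configurations: Si²⁺ [Ne]3s², N²⁺ [He]2s²2p¹, Cl²⁺ [Ne]3s²3p³.
Approximate IE_3 values (kJ/mol): Si 3232, N 4578, Cl 3822.
So the third ionization energies run Si < Cl < N.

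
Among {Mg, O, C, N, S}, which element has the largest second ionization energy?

O

Consider each +1 ion: Mg⁺ still has 1 valence electron; O⁺ still has 5 valence electrons; C⁺ still has 3 valence electrons; N⁺ still has 4 valence electrons; S⁺ still has 5 valence electrons.
All are still removing valence electrons, so compare the +1 ions as you would atoms: IE_2 generally rises across a period (higher Z_eff) and falls down a group (larger shell), subject to the usual subshell exceptions.
Valence configurations: Mg⁺ [Ne]3s¹, O⁺ [He]2s²2p³, C⁺ [He]2s²2p¹, N⁺ [He]2s²2p², S⁺ [Ne]3s²3p³.
Approximate IE_2 values (kJ/mol): Mg 1451, O 3388, C 2353, N 2856, S 2252.
So the second ionization energies run Mg < S < C < N < O.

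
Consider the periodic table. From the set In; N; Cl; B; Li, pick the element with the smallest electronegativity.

Li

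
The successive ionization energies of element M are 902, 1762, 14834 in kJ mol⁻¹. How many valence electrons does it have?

2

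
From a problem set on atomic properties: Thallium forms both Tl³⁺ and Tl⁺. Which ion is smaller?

Both ions have Z = 81 protons, but Tl³⁺ has lost more electrons, so its remaining electrons feel a larger effective nuclear charge per electron and are pulled in more tightly.
Higher positive charge → smaller ion, so Tl⁺ > Tl³⁺.

Tl³⁺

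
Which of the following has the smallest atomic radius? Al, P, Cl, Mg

Cl

Mg is in period 3, group 2; Al is in period 3, group 13; P is in period 3, group 15; Cl is in period 3, group 17.
Moving right in a period, electrons are added to the same shell under a stronger nuclear pull, so atoms get smaller; moving down, a new shell is opened and atoms get larger.
All lie in period 3, so atomic radius increases right to left.
The smallest atomic radius among these belongs to Cl.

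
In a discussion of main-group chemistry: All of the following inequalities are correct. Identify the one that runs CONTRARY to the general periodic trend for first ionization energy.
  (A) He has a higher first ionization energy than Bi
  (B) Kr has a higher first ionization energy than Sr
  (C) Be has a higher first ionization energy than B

The general trend: first ionization energy increases across a period and decreases down a group.
(A) He (period 1, group 18) vs Bi (period 6, group 15): the stated order agrees with the simple trend.
(B) Kr (period 4, group 18) vs Sr (period 5, group 2): the stated order agrees with the simple trend.
(C) Be (period 2, group 2) vs B (period 2, group 13): the stated order contradicts the simple trend.
The exception is (C): removing B's lone 2p electron is easier than breaking Be's filled 2s².

(C)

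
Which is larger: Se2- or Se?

Forming Se2- adds 2 electrons to Se. More electron–electron repulsion in the same shell, with unchanged nuclear charge, lets the cloud expand.
An anion is larger than its parent atom: Se2- > Se.

Se2-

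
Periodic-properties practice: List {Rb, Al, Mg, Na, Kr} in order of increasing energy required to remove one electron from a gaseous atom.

Na is in period 3, group 1; Mg is in period 3, group 2; Al is in period 3, group 13; Kr is in period 4, group 18; Rb is in period 5, group 1.
IE₁ increases left→right with effective nuclear charge and decreases top→bottom as the valence shell moves farther out.
These span different periods and groups, so the two trends combine.
Na > Rb: Na sits above Rb in group 1, so the down-group effect alone puts Na higher.
Al > Na: Al lies to the right of Na in period 3, so the across-period effect alone puts Al higher.
Mg > Al: this pair runs against the simple trend — see the exception note.
Kr > Mg: period and group pull opposite ways; the across-period shift dominates (1351 vs 738 kJ/mol).
Note the exception: Mg has a higher first ionization energy than Al, contrary to the simple trend — Al's single 3p electron is easier to remove than one from Mg's filled 3s².
For reference (kJ/mol): Na 496, Mg 738, Al 578, Kr 1351, Rb 403.
So from lowest to highest: Rb < Na < Al < Mg < Kr.

Rb < Na < Al < Mg < Kr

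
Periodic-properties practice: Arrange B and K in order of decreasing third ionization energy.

IE_3 is the cost of taking one more electron from the +2 cation: B²⁺ still has 1 valence electron; K²⁺ is already 1 electron into the core.
Core electrons are held far more tightly than valence electrons, so K tops the IE_3 order.
Approximate IE_3 values (kJ/mol): B 3660, K 4420.
So the third ionization energies run B < K.

K > B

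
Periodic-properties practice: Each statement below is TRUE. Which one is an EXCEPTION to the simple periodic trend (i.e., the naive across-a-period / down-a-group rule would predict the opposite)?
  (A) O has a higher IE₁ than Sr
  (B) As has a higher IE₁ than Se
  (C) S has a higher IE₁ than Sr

The general trend: IE₁ increases across a period and decreases down a group.
(A) O (period 2, group 16) vs Sr (period 5, group 2): the stated order agrees with the simple trend.
(B) As (period 4, group 15) vs Se (period 4, group 16): the stated order contradicts the simple trend.
(C) S (period 3, group 16) vs Sr (period 5, group 2): the stated order agrees with the simple trend.
The exception is (B): Se (4p⁴) ionizes more easily than half-filled As (4p³).

(B)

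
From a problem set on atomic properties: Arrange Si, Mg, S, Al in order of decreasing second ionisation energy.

S > Al > Si > Mg

IE_2 is the cost of taking one more electron from the +1 cation: Si⁺ still has 3 valence electrons; Mg⁺ still has 1 valence electron; S⁺ still has 5 valence electrons; Al⁺ still has 2 valence electrons.
All are still removing valence electrons, so compare the +1 ions as you would atoms: IE_2 generally rises across a period (higher Z_eff) and falls down a group (larger shell), subject to the usual subshell exceptions.
Valence configurations: Si⁺ [Ne]3s²3p¹, Mg⁺ [Ne]3s¹, S⁺ [Ne]3s²3p³, Al⁺ [Ne]3s².
Si⁺ loses a lone 3p electron whereas Al⁺ must break into a filled 3s² pair, so IE_2(Al) > IE_2(Si) even though Si has the higher nuclear charge.
Approximate IE_2 values (kJ/mol): Si 1577, Mg 1451, S 2252, Al 1817.
Putting it together, IE_2: Mg < Si < Al < S.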